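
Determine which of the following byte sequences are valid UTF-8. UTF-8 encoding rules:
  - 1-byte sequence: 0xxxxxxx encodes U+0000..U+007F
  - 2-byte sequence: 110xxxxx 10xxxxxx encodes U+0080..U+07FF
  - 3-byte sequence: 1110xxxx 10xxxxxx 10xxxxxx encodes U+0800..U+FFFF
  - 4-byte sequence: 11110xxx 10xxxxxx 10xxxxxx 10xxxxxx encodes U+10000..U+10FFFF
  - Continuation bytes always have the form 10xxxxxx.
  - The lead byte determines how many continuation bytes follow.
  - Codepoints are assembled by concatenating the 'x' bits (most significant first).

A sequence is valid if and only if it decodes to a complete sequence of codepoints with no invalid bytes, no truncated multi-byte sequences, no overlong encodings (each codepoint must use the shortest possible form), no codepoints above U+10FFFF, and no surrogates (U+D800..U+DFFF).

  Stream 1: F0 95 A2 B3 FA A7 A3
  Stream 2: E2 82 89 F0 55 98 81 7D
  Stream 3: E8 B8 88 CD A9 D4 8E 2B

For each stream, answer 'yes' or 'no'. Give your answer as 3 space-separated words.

Answer: no no yes

Derivation:
Stream 1: error at byte offset 4. INVALID
Stream 2: error at byte offset 4. INVALID
Stream 3: decodes cleanly. VALID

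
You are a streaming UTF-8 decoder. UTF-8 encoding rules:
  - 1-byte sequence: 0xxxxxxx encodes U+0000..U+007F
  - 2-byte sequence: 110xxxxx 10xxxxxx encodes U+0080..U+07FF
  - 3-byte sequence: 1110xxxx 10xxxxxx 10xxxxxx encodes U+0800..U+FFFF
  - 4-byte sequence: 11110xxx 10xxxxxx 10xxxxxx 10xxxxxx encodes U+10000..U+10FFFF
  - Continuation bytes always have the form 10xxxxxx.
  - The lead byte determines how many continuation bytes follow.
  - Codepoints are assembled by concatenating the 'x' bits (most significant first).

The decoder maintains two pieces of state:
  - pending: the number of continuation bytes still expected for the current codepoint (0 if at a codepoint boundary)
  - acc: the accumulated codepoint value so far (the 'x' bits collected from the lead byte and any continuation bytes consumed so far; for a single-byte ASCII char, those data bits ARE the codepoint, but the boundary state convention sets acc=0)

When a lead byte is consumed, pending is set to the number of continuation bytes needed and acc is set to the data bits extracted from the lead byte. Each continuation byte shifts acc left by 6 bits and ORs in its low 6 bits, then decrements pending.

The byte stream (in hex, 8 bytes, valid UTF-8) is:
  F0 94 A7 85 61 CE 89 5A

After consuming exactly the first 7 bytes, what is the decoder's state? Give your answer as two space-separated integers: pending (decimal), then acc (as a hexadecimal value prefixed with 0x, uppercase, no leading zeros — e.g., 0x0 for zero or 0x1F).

Answer: 0 0x389

Derivation:
Byte[0]=F0: 4-byte lead. pending=3, acc=0x0
Byte[1]=94: continuation. acc=(acc<<6)|0x14=0x14, pending=2
Byte[2]=A7: continuation. acc=(acc<<6)|0x27=0x527, pending=1
Byte[3]=85: continuation. acc=(acc<<6)|0x05=0x149C5, pending=0
Byte[4]=61: 1-byte. pending=0, acc=0x0
Byte[5]=CE: 2-byte lead. pending=1, acc=0xE
Byte[6]=89: continuation. acc=(acc<<6)|0x09=0x389, pending=0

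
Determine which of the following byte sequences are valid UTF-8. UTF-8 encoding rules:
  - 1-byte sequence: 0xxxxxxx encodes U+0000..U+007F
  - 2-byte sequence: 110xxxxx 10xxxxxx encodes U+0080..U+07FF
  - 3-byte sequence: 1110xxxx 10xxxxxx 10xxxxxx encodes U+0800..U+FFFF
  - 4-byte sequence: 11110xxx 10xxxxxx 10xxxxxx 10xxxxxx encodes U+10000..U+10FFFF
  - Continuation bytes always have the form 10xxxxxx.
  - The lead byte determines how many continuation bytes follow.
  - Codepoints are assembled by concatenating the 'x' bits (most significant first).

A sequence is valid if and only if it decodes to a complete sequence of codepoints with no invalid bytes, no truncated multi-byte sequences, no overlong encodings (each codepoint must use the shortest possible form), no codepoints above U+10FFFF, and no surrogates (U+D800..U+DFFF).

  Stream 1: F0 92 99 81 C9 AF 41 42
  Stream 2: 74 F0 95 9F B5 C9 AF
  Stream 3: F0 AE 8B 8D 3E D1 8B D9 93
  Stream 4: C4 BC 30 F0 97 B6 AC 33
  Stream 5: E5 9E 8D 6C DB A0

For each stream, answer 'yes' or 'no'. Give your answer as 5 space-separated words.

Stream 1: decodes cleanly. VALID
Stream 2: decodes cleanly. VALID
Stream 3: decodes cleanly. VALID
Stream 4: decodes cleanly. VALID
Stream 5: decodes cleanly. VALID

Answer: yes yes yes yes yes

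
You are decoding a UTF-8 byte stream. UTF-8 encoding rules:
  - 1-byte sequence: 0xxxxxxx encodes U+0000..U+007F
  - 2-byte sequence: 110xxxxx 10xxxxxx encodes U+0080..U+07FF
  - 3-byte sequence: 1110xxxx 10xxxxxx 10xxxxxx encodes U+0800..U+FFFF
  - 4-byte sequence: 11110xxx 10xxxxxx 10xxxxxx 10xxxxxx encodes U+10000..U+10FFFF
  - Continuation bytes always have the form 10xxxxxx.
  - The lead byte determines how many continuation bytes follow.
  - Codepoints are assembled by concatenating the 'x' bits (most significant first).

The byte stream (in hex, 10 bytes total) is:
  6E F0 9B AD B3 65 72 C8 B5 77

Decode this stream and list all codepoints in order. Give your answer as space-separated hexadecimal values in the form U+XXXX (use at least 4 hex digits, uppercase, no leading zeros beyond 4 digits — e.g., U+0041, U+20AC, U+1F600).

Byte[0]=6E: 1-byte ASCII. cp=U+006E
Byte[1]=F0: 4-byte lead, need 3 cont bytes. acc=0x0
Byte[2]=9B: continuation. acc=(acc<<6)|0x1B=0x1B
Byte[3]=AD: continuation. acc=(acc<<6)|0x2D=0x6ED
Byte[4]=B3: continuation. acc=(acc<<6)|0x33=0x1BB73
Completed: cp=U+1BB73 (starts at byte 1)
Byte[5]=65: 1-byte ASCII. cp=U+0065
Byte[6]=72: 1-byte ASCII. cp=U+0072
Byte[7]=C8: 2-byte lead, need 1 cont bytes. acc=0x8
Byte[8]=B5: continuation. acc=(acc<<6)|0x35=0x235
Completed: cp=U+0235 (starts at byte 7)
Byte[9]=77: 1-byte ASCII. cp=U+0077

Answer: U+006E U+1BB73 U+0065 U+0072 U+0235 U+0077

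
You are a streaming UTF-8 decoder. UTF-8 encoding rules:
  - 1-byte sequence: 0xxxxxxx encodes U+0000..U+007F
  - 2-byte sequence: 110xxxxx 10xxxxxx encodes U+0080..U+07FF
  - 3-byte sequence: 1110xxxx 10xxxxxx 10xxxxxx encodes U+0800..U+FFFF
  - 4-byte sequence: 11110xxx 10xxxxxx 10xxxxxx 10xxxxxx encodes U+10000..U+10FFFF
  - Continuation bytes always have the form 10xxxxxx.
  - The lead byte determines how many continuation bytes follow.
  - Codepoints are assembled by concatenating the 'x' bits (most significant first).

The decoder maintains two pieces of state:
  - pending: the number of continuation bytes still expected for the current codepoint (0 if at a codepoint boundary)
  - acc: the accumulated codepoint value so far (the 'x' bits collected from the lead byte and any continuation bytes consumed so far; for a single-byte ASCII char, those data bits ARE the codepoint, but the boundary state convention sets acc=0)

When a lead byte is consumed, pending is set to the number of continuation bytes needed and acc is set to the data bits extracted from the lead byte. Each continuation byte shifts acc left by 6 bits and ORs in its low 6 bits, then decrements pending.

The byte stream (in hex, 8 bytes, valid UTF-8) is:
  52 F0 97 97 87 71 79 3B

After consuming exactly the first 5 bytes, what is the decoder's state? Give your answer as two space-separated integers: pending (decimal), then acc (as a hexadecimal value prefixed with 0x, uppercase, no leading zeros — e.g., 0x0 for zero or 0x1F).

Byte[0]=52: 1-byte. pending=0, acc=0x0
Byte[1]=F0: 4-byte lead. pending=3, acc=0x0
Byte[2]=97: continuation. acc=(acc<<6)|0x17=0x17, pending=2
Byte[3]=97: continuation. acc=(acc<<6)|0x17=0x5D7, pending=1
Byte[4]=87: continuation. acc=(acc<<6)|0x07=0x175C7, pending=0

Answer: 0 0x175C7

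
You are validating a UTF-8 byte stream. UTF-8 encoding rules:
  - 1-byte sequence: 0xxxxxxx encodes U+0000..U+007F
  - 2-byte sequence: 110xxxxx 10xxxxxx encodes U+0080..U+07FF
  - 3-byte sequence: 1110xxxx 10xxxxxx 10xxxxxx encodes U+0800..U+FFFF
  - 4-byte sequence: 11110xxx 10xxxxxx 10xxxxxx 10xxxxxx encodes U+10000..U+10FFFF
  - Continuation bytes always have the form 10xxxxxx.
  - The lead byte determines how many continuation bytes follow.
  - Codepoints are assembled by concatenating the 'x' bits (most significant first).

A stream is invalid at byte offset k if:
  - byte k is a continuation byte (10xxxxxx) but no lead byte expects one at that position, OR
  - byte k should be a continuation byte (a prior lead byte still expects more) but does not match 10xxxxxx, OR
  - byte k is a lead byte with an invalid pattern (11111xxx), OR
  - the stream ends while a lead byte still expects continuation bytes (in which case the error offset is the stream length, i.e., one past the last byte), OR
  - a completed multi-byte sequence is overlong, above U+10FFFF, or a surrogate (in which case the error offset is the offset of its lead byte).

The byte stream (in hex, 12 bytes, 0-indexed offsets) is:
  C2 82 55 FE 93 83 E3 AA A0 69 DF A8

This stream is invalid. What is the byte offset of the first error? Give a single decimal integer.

Answer: 3

Derivation:
Byte[0]=C2: 2-byte lead, need 1 cont bytes. acc=0x2
Byte[1]=82: continuation. acc=(acc<<6)|0x02=0x82
Completed: cp=U+0082 (starts at byte 0)
Byte[2]=55: 1-byte ASCII. cp=U+0055
Byte[3]=FE: INVALID lead byte (not 0xxx/110x/1110/11110)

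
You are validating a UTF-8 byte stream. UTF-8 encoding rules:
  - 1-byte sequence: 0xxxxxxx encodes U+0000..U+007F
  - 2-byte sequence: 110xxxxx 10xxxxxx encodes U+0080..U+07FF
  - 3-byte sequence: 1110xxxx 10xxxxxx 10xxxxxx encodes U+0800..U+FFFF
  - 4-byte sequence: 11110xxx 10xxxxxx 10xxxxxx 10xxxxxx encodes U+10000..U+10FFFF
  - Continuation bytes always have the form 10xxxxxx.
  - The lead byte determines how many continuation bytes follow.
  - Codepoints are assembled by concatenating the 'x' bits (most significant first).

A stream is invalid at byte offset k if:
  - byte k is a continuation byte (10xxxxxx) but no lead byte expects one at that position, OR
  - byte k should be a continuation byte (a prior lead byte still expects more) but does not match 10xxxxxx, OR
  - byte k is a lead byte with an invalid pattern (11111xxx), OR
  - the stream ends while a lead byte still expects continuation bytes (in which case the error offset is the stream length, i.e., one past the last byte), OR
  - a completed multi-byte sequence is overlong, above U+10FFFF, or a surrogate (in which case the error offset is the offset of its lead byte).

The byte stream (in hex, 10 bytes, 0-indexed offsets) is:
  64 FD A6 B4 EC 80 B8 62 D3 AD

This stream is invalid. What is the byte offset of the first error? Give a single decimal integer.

Byte[0]=64: 1-byte ASCII. cp=U+0064
Byte[1]=FD: INVALID lead byte (not 0xxx/110x/1110/11110)

Answer: 1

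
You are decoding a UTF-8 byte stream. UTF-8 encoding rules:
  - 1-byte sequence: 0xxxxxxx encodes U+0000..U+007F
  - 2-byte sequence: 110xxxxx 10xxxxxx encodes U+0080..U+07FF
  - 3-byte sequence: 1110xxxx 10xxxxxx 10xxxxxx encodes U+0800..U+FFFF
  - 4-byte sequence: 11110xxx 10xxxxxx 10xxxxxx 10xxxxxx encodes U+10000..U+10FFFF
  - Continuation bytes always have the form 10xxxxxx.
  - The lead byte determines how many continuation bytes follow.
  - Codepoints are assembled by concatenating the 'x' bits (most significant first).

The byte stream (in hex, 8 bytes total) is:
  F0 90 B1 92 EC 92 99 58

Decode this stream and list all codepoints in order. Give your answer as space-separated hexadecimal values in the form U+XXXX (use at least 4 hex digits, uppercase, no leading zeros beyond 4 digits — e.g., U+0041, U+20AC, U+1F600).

Answer: U+10C52 U+C499 U+0058

Derivation:
Byte[0]=F0: 4-byte lead, need 3 cont bytes. acc=0x0
Byte[1]=90: continuation. acc=(acc<<6)|0x10=0x10
Byte[2]=B1: continuation. acc=(acc<<6)|0x31=0x431
Byte[3]=92: continuation. acc=(acc<<6)|0x12=0x10C52
Completed: cp=U+10C52 (starts at byte 0)
Byte[4]=EC: 3-byte lead, need 2 cont bytes. acc=0xC
Byte[5]=92: continuation. acc=(acc<<6)|0x12=0x312
Byte[6]=99: continuation. acc=(acc<<6)|0x19=0xC499
Completed: cp=U+C499 (starts at byte 4)
Byte[7]=58: 1-byte ASCII. cp=U+0058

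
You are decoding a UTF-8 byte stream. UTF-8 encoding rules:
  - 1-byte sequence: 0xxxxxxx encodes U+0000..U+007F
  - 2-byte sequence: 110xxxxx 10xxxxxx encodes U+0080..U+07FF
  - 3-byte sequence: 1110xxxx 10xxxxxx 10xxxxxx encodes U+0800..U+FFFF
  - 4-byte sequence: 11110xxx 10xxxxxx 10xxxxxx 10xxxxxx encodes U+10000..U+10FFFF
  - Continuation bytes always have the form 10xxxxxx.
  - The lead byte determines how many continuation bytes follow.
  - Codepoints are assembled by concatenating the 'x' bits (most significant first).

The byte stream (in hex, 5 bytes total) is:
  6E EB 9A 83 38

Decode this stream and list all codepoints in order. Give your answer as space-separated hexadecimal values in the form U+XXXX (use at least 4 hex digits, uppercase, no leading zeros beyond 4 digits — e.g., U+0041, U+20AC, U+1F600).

Answer: U+006E U+B683 U+0038

Derivation:
Byte[0]=6E: 1-byte ASCII. cp=U+006E
Byte[1]=EB: 3-byte lead, need 2 cont bytes. acc=0xB
Byte[2]=9A: continuation. acc=(acc<<6)|0x1A=0x2DA
Byte[3]=83: continuation. acc=(acc<<6)|0x03=0xB683
Completed: cp=U+B683 (starts at byte 1)
Byte[4]=38: 1-byte ASCII. cp=U+0038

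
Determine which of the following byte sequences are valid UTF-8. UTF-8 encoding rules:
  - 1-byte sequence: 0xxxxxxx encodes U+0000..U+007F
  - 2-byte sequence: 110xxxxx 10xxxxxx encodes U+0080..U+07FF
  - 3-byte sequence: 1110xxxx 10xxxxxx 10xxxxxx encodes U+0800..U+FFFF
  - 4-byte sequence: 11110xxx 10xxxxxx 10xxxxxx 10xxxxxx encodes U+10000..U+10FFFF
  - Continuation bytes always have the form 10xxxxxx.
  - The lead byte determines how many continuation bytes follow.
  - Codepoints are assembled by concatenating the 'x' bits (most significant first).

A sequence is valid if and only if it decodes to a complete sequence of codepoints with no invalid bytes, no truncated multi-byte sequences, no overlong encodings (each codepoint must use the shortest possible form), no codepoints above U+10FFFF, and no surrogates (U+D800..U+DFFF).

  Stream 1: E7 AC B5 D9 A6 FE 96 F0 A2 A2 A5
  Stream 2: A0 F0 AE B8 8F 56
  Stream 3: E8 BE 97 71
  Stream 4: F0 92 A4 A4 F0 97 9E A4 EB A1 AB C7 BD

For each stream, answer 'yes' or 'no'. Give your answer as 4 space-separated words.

Answer: no no yes yes

Derivation:
Stream 1: error at byte offset 5. INVALID
Stream 2: error at byte offset 0. INVALID
Stream 3: decodes cleanly. VALID
Stream 4: decodes cleanly. VALID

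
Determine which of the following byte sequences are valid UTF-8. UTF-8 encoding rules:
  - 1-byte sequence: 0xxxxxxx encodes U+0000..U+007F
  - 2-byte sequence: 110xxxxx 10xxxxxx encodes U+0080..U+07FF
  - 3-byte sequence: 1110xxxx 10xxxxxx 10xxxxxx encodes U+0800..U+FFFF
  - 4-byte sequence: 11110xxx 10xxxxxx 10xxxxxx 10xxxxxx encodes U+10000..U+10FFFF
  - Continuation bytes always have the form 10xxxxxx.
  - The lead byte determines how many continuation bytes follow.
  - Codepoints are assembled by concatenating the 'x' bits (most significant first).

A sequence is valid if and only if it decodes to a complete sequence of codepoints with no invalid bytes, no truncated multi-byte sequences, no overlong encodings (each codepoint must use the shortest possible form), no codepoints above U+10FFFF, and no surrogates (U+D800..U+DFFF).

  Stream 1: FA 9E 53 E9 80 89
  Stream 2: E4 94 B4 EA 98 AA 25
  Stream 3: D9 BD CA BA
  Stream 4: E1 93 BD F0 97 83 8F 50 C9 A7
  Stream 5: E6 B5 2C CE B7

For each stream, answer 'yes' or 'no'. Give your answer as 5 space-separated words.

Stream 1: error at byte offset 0. INVALID
Stream 2: decodes cleanly. VALID
Stream 3: decodes cleanly. VALID
Stream 4: decodes cleanly. VALID
Stream 5: error at byte offset 2. INVALID

Answer: no yes yes yes no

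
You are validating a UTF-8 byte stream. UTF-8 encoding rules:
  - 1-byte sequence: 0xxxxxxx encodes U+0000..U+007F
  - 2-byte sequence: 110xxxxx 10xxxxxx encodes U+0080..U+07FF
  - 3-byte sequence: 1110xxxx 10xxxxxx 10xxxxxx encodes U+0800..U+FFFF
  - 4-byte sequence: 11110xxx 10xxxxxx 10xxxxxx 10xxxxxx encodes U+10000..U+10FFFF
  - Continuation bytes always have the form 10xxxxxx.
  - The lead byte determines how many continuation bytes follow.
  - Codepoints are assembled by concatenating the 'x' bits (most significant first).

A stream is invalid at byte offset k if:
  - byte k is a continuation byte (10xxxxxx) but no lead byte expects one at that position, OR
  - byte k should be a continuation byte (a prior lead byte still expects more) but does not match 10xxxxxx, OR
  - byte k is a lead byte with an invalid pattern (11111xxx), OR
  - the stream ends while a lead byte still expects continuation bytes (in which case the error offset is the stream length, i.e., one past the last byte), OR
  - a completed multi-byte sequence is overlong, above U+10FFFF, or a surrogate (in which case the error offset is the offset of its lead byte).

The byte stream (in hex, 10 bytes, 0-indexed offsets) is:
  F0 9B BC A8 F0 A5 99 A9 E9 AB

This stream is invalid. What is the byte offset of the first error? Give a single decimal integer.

Byte[0]=F0: 4-byte lead, need 3 cont bytes. acc=0x0
Byte[1]=9B: continuation. acc=(acc<<6)|0x1B=0x1B
Byte[2]=BC: continuation. acc=(acc<<6)|0x3C=0x6FC
Byte[3]=A8: continuation. acc=(acc<<6)|0x28=0x1BF28
Completed: cp=U+1BF28 (starts at byte 0)
Byte[4]=F0: 4-byte lead, need 3 cont bytes. acc=0x0
Byte[5]=A5: continuation. acc=(acc<<6)|0x25=0x25
Byte[6]=99: continuation. acc=(acc<<6)|0x19=0x959
Byte[7]=A9: continuation. acc=(acc<<6)|0x29=0x25669
Completed: cp=U+25669 (starts at byte 4)
Byte[8]=E9: 3-byte lead, need 2 cont bytes. acc=0x9
Byte[9]=AB: continuation. acc=(acc<<6)|0x2B=0x26B
Byte[10]: stream ended, expected continuation. INVALID

Answer: 10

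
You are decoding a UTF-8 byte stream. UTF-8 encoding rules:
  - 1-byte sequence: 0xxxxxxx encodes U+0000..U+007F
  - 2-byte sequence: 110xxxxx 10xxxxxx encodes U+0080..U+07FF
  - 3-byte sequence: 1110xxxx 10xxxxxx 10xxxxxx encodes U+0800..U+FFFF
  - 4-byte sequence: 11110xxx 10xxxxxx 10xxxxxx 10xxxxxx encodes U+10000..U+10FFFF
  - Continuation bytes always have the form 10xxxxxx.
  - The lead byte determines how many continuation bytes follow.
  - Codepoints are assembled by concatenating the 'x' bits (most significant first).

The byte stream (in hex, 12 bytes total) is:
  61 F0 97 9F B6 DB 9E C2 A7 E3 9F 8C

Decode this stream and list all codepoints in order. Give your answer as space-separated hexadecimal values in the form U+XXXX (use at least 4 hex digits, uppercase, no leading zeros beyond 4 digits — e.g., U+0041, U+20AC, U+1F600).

Byte[0]=61: 1-byte ASCII. cp=U+0061
Byte[1]=F0: 4-byte lead, need 3 cont bytes. acc=0x0
Byte[2]=97: continuation. acc=(acc<<6)|0x17=0x17
Byte[3]=9F: continuation. acc=(acc<<6)|0x1F=0x5DF
Byte[4]=B6: continuation. acc=(acc<<6)|0x36=0x177F6
Completed: cp=U+177F6 (starts at byte 1)
Byte[5]=DB: 2-byte lead, need 1 cont bytes. acc=0x1B
Byte[6]=9E: continuation. acc=(acc<<6)|0x1E=0x6DE
Completed: cp=U+06DE (starts at byte 5)
Byte[7]=C2: 2-byte lead, need 1 cont bytes. acc=0x2
Byte[8]=A7: continuation. acc=(acc<<6)|0x27=0xA7
Completed: cp=U+00A7 (starts at byte 7)
Byte[9]=E3: 3-byte lead, need 2 cont bytes. acc=0x3
Byte[10]=9F: continuation. acc=(acc<<6)|0x1F=0xDF
Byte[11]=8C: continuation. acc=(acc<<6)|0x0C=0x37CC
Completed: cp=U+37CC (starts at byte 9)

Answer: U+0061 U+177F6 U+06DE U+00A7 U+37CC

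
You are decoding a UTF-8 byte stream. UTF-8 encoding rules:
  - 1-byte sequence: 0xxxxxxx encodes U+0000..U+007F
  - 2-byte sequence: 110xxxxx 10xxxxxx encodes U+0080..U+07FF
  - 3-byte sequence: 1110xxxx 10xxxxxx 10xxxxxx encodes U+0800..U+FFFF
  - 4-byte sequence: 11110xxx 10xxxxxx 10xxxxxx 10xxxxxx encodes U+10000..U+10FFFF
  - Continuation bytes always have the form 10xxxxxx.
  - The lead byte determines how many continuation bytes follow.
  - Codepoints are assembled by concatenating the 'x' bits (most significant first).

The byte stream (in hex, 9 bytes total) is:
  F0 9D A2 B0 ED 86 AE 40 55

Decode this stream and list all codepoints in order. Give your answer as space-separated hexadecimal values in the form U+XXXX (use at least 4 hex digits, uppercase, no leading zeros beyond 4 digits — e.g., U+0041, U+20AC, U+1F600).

Byte[0]=F0: 4-byte lead, need 3 cont bytes. acc=0x0
Byte[1]=9D: continuation. acc=(acc<<6)|0x1D=0x1D
Byte[2]=A2: continuation. acc=(acc<<6)|0x22=0x762
Byte[3]=B0: continuation. acc=(acc<<6)|0x30=0x1D8B0
Completed: cp=U+1D8B0 (starts at byte 0)
Byte[4]=ED: 3-byte lead, need 2 cont bytes. acc=0xD
Byte[5]=86: continuation. acc=(acc<<6)|0x06=0x346
Byte[6]=AE: continuation. acc=(acc<<6)|0x2E=0xD1AE
Completed: cp=U+D1AE (starts at byte 4)
Byte[7]=40: 1-byte ASCII. cp=U+0040
Byte[8]=55: 1-byte ASCII. cp=U+0055

Answer: U+1D8B0 U+D1AE U+0040 U+0055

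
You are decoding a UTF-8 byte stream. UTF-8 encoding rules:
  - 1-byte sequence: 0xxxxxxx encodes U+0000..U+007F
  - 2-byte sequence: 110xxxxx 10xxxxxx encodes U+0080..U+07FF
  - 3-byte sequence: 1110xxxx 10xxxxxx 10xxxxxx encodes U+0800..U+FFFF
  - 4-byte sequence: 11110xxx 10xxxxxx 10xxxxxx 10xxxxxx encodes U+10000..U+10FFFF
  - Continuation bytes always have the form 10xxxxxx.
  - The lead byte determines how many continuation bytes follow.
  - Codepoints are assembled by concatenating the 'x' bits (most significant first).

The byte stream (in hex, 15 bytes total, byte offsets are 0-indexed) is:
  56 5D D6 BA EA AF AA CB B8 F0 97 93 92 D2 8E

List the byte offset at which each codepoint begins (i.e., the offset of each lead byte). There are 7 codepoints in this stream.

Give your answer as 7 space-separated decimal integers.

Answer: 0 1 2 4 7 9 13

Derivation:
Byte[0]=56: 1-byte ASCII. cp=U+0056
Byte[1]=5D: 1-byte ASCII. cp=U+005D
Byte[2]=D6: 2-byte lead, need 1 cont bytes. acc=0x16
Byte[3]=BA: continuation. acc=(acc<<6)|0x3A=0x5BA
Completed: cp=U+05BA (starts at byte 2)
Byte[4]=EA: 3-byte lead, need 2 cont bytes. acc=0xA
Byte[5]=AF: continuation. acc=(acc<<6)|0x2F=0x2AF
Byte[6]=AA: continuation. acc=(acc<<6)|0x2A=0xABEA
Completed: cp=U+ABEA (starts at byte 4)
Byte[7]=CB: 2-byte lead, need 1 cont bytes. acc=0xB
Byte[8]=B8: continuation. acc=(acc<<6)|0x38=0x2F8
Completed: cp=U+02F8 (starts at byte 7)
Byte[9]=F0: 4-byte lead, need 3 cont bytes. acc=0x0
Byte[10]=97: continuation. acc=(acc<<6)|0x17=0x17
Byte[11]=93: continuation. acc=(acc<<6)|0x13=0x5D3
Byte[12]=92: continuation. acc=(acc<<6)|0x12=0x174D2
Completed: cp=U+174D2 (starts at byte 9)
Byte[13]=D2: 2-byte lead, need 1 cont bytes. acc=0x12
Byte[14]=8E: continuation. acc=(acc<<6)|0x0E=0x48E
Completed: cp=U+048E (starts at byte 13)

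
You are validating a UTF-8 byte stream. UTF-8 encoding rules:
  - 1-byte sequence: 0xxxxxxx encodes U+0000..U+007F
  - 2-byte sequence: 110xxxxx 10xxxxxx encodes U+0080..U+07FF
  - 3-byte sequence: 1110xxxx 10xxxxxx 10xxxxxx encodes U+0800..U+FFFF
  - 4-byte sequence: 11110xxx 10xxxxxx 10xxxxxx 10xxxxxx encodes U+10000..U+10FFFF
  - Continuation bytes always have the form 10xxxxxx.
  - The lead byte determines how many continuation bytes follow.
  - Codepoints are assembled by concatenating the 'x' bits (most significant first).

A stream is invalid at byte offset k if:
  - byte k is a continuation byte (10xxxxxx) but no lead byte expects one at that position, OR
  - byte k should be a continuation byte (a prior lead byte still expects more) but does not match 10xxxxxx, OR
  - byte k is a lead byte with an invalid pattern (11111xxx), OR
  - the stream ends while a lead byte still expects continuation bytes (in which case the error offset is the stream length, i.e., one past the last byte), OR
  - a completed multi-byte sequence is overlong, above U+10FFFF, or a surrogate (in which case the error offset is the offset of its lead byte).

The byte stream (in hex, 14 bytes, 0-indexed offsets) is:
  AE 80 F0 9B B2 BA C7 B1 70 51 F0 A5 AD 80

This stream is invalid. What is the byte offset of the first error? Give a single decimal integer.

Answer: 0

Derivation:
Byte[0]=AE: INVALID lead byte (not 0xxx/110x/1110/11110)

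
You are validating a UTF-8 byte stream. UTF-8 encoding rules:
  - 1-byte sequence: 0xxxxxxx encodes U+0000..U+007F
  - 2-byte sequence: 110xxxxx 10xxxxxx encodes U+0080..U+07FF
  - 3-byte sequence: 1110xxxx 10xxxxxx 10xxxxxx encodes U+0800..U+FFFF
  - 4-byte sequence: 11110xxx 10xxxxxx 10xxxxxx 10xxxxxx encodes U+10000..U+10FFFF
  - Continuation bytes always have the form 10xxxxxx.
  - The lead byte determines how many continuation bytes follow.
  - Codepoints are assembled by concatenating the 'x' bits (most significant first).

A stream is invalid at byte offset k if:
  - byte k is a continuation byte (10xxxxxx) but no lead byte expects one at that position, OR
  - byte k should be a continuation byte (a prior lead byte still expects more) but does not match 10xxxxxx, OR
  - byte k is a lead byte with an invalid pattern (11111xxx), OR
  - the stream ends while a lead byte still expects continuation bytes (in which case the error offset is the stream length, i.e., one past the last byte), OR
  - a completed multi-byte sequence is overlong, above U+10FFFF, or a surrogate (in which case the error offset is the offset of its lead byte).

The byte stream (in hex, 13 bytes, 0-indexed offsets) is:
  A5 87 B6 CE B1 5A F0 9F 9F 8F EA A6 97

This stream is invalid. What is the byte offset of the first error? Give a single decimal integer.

Byte[0]=A5: INVALID lead byte (not 0xxx/110x/1110/11110)

Answer: 0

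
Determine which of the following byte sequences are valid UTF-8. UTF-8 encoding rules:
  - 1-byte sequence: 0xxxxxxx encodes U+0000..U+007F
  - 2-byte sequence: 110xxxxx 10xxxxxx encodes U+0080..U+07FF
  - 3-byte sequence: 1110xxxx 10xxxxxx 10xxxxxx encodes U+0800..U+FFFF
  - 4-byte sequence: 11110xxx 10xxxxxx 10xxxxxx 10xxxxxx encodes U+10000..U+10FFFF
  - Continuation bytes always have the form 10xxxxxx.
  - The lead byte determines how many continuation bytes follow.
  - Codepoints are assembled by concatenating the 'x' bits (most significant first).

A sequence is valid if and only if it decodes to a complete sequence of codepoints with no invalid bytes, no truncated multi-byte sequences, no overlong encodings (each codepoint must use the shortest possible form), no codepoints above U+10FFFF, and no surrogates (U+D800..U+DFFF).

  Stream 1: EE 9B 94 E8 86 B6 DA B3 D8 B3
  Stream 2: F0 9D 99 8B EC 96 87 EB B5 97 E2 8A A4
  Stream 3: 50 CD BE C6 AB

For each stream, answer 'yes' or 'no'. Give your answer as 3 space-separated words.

Stream 1: decodes cleanly. VALID
Stream 2: decodes cleanly. VALID
Stream 3: decodes cleanly. VALID

Answer: yes yes yes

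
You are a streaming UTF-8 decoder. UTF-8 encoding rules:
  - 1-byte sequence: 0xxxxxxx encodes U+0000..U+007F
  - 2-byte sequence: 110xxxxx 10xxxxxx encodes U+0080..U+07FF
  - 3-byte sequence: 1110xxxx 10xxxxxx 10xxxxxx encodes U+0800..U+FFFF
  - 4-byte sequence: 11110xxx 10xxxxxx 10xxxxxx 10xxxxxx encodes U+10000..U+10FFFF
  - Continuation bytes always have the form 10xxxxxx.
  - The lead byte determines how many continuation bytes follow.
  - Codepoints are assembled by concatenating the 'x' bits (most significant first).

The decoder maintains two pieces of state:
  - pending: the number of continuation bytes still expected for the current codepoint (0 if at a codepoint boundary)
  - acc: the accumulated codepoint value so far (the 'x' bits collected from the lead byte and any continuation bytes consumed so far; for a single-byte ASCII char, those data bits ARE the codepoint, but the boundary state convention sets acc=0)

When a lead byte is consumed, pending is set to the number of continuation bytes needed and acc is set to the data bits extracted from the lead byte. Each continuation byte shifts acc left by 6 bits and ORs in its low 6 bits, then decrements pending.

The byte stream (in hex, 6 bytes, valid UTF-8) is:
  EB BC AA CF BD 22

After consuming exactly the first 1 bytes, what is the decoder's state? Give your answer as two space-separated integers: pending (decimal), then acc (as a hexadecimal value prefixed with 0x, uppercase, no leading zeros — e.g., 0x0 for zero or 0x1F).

Byte[0]=EB: 3-byte lead. pending=2, acc=0xB

Answer: 2 0xB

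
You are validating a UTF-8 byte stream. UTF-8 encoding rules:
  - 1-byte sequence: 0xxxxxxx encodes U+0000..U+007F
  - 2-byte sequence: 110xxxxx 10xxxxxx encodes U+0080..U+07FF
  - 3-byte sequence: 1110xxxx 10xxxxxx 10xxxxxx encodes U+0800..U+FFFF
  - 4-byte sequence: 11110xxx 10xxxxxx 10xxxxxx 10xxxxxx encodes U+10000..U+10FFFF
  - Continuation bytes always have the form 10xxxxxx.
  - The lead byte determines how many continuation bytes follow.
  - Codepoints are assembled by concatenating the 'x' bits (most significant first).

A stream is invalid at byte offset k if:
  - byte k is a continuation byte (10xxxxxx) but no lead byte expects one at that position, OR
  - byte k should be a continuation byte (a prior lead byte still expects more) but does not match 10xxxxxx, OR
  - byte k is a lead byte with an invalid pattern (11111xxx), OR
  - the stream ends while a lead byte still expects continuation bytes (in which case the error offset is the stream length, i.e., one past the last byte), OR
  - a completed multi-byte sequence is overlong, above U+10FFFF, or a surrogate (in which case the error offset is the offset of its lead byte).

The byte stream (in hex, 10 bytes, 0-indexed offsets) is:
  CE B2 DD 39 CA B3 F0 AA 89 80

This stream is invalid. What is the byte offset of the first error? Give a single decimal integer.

Byte[0]=CE: 2-byte lead, need 1 cont bytes. acc=0xE
Byte[1]=B2: continuation. acc=(acc<<6)|0x32=0x3B2
Completed: cp=U+03B2 (starts at byte 0)
Byte[2]=DD: 2-byte lead, need 1 cont bytes. acc=0x1D
Byte[3]=39: expected 10xxxxxx continuation. INVALID

Answer: 3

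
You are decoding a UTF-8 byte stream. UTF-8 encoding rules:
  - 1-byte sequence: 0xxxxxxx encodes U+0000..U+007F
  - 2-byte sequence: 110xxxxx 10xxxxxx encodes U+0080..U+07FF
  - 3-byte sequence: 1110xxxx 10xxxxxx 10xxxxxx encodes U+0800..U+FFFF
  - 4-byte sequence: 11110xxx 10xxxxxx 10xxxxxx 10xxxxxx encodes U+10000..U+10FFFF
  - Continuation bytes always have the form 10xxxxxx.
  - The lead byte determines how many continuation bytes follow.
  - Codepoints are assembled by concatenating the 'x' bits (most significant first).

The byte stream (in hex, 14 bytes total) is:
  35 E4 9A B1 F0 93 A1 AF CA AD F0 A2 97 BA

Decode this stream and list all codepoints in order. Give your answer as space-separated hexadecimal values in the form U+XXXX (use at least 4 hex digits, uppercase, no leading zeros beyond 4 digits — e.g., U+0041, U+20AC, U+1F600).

Byte[0]=35: 1-byte ASCII. cp=U+0035
Byte[1]=E4: 3-byte lead, need 2 cont bytes. acc=0x4
Byte[2]=9A: continuation. acc=(acc<<6)|0x1A=0x11A
Byte[3]=B1: continuation. acc=(acc<<6)|0x31=0x46B1
Completed: cp=U+46B1 (starts at byte 1)
Byte[4]=F0: 4-byte lead, need 3 cont bytes. acc=0x0
Byte[5]=93: continuation. acc=(acc<<6)|0x13=0x13
Byte[6]=A1: continuation. acc=(acc<<6)|0x21=0x4E1
Byte[7]=AF: continuation. acc=(acc<<6)|0x2F=0x1386F
Completed: cp=U+1386F (starts at byte 4)
Byte[8]=CA: 2-byte lead, need 1 cont bytes. acc=0xA
Byte[9]=AD: continuation. acc=(acc<<6)|0x2D=0x2AD
Completed: cp=U+02AD (starts at byte 8)
Byte[10]=F0: 4-byte lead, need 3 cont bytes. acc=0x0
Byte[11]=A2: continuation. acc=(acc<<6)|0x22=0x22
Byte[12]=97: continuation. acc=(acc<<6)|0x17=0x897
Byte[13]=BA: continuation. acc=(acc<<6)|0x3A=0x225FA
Completed: cp=U+225FA (starts at byte 10)

Answer: U+0035 U+46B1 U+1386F U+02AD U+225FA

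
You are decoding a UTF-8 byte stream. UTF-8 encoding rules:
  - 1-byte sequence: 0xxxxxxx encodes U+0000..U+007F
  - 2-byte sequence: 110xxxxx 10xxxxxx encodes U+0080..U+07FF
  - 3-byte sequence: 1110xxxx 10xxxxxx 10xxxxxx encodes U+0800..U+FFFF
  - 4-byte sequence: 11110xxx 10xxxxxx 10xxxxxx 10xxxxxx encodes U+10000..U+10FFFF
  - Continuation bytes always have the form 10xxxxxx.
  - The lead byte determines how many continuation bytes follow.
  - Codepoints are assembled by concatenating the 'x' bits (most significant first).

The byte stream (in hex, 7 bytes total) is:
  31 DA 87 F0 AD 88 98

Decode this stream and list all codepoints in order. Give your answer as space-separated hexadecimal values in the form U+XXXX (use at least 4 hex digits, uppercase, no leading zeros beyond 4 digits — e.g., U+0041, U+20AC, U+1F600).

Answer: U+0031 U+0687 U+2D218

Derivation:
Byte[0]=31: 1-byte ASCII. cp=U+0031
Byte[1]=DA: 2-byte lead, need 1 cont bytes. acc=0x1A
Byte[2]=87: continuation. acc=(acc<<6)|0x07=0x687
Completed: cp=U+0687 (starts at byte 1)
Byte[3]=F0: 4-byte lead, need 3 cont bytes. acc=0x0
Byte[4]=AD: continuation. acc=(acc<<6)|0x2D=0x2D
Byte[5]=88: continuation. acc=(acc<<6)|0x08=0xB48
Byte[6]=98: continuation. acc=(acc<<6)|0x18=0x2D218
Completed: cp=U+2D218 (starts at byte 3)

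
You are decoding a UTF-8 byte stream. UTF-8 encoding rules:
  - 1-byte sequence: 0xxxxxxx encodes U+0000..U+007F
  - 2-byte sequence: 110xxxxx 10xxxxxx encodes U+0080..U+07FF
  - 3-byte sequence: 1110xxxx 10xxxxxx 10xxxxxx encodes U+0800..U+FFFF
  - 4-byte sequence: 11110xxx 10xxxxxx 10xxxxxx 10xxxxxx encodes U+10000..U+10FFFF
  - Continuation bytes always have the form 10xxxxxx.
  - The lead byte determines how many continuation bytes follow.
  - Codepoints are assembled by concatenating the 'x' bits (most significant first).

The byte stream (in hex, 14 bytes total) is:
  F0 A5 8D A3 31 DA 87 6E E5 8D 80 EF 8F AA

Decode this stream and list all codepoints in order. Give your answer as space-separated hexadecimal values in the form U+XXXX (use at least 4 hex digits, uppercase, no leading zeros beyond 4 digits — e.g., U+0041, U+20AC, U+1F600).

Byte[0]=F0: 4-byte lead, need 3 cont bytes. acc=0x0
Byte[1]=A5: continuation. acc=(acc<<6)|0x25=0x25
Byte[2]=8D: continuation. acc=(acc<<6)|0x0D=0x94D
Byte[3]=A3: continuation. acc=(acc<<6)|0x23=0x25363
Completed: cp=U+25363 (starts at byte 0)
Byte[4]=31: 1-byte ASCII. cp=U+0031
Byte[5]=DA: 2-byte lead, need 1 cont bytes. acc=0x1A
Byte[6]=87: continuation. acc=(acc<<6)|0x07=0x687
Completed: cp=U+0687 (starts at byte 5)
Byte[7]=6E: 1-byte ASCII. cp=U+006E
Byte[8]=E5: 3-byte lead, need 2 cont bytes. acc=0x5
Byte[9]=8D: continuation. acc=(acc<<6)|0x0D=0x14D
Byte[10]=80: continuation. acc=(acc<<6)|0x00=0x5340
Completed: cp=U+5340 (starts at byte 8)
Byte[11]=EF: 3-byte lead, need 2 cont bytes. acc=0xF
Byte[12]=8F: continuation. acc=(acc<<6)|0x0F=0x3CF
Byte[13]=AA: continuation. acc=(acc<<6)|0x2A=0xF3EA
Completed: cp=U+F3EA (starts at byte 11)

Answer: U+25363 U+0031 U+0687 U+006E U+5340 U+F3EA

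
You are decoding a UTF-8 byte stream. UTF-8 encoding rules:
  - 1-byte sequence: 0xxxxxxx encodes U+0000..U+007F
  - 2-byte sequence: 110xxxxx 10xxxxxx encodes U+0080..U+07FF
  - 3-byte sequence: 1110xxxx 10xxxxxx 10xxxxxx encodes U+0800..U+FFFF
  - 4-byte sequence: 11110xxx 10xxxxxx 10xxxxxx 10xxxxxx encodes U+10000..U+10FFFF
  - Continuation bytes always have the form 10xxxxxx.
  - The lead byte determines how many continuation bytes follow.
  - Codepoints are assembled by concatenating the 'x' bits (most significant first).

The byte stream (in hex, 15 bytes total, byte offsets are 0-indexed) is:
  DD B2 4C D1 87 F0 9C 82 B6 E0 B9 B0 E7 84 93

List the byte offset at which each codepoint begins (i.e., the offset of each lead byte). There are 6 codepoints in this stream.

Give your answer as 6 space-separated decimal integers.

Answer: 0 2 3 5 9 12

Derivation:
Byte[0]=DD: 2-byte lead, need 1 cont bytes. acc=0x1D
Byte[1]=B2: continuation. acc=(acc<<6)|0x32=0x772
Completed: cp=U+0772 (starts at byte 0)
Byte[2]=4C: 1-byte ASCII. cp=U+004C
Byte[3]=D1: 2-byte lead, need 1 cont bytes. acc=0x11
Byte[4]=87: continuation. acc=(acc<<6)|0x07=0x447
Completed: cp=U+0447 (starts at byte 3)
Byte[5]=F0: 4-byte lead, need 3 cont bytes. acc=0x0
Byte[6]=9C: continuation. acc=(acc<<6)|0x1C=0x1C
Byte[7]=82: continuation. acc=(acc<<6)|0x02=0x702
Byte[8]=B6: continuation. acc=(acc<<6)|0x36=0x1C0B6
Completed: cp=U+1C0B6 (starts at byte 5)
Byte[9]=E0: 3-byte lead, need 2 cont bytes. acc=0x0
Byte[10]=B9: continuation. acc=(acc<<6)|0x39=0x39
Byte[11]=B0: continuation. acc=(acc<<6)|0x30=0xE70
Completed: cp=U+0E70 (starts at byte 9)
Byte[12]=E7: 3-byte lead, need 2 cont bytes. acc=0x7
Byte[13]=84: continuation. acc=(acc<<6)|0x04=0x1C4
Byte[14]=93: continuation. acc=(acc<<6)|0x13=0x7113
Completed: cp=U+7113 (starts at byte 12)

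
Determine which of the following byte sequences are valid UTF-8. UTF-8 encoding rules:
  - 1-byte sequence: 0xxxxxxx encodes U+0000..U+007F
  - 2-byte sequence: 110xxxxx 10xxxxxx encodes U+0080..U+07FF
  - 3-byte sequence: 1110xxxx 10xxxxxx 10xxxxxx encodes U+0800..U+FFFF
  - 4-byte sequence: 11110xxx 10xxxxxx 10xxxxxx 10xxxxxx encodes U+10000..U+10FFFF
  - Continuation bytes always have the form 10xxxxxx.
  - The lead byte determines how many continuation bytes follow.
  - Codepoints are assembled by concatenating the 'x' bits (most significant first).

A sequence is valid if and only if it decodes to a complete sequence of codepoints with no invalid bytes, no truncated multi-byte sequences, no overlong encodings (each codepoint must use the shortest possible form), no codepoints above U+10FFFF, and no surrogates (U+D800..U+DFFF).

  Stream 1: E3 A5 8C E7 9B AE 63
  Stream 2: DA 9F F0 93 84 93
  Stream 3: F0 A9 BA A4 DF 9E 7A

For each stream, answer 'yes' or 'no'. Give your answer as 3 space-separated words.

Answer: yes yes yes

Derivation:
Stream 1: decodes cleanly. VALID
Stream 2: decodes cleanly. VALID
Stream 3: decodes cleanly. VALID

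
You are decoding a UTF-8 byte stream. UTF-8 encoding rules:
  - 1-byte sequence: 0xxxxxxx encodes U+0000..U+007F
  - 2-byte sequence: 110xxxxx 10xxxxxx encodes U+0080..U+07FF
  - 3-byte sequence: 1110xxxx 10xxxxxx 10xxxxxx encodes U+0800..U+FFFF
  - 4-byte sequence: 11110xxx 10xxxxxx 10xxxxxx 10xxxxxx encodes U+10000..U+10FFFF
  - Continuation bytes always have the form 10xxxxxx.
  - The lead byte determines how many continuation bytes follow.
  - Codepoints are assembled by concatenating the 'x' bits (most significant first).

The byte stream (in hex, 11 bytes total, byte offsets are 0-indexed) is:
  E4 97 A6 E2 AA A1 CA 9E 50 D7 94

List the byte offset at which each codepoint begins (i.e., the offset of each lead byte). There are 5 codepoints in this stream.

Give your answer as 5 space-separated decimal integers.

Byte[0]=E4: 3-byte lead, need 2 cont bytes. acc=0x4
Byte[1]=97: continuation. acc=(acc<<6)|0x17=0x117
Byte[2]=A6: continuation. acc=(acc<<6)|0x26=0x45E6
Completed: cp=U+45E6 (starts at byte 0)
Byte[3]=E2: 3-byte lead, need 2 cont bytes. acc=0x2
Byte[4]=AA: continuation. acc=(acc<<6)|0x2A=0xAA
Byte[5]=A1: continuation. acc=(acc<<6)|0x21=0x2AA1
Completed: cp=U+2AA1 (starts at byte 3)
Byte[6]=CA: 2-byte lead, need 1 cont bytes. acc=0xA
Byte[7]=9E: continuation. acc=(acc<<6)|0x1E=0x29E
Completed: cp=U+029E (starts at byte 6)
Byte[8]=50: 1-byte ASCII. cp=U+0050
Byte[9]=D7: 2-byte lead, need 1 cont bytes. acc=0x17
Byte[10]=94: continuation. acc=(acc<<6)|0x14=0x5D4
Completed: cp=U+05D4 (starts at byte 9)

Answer: 0 3 6 8 9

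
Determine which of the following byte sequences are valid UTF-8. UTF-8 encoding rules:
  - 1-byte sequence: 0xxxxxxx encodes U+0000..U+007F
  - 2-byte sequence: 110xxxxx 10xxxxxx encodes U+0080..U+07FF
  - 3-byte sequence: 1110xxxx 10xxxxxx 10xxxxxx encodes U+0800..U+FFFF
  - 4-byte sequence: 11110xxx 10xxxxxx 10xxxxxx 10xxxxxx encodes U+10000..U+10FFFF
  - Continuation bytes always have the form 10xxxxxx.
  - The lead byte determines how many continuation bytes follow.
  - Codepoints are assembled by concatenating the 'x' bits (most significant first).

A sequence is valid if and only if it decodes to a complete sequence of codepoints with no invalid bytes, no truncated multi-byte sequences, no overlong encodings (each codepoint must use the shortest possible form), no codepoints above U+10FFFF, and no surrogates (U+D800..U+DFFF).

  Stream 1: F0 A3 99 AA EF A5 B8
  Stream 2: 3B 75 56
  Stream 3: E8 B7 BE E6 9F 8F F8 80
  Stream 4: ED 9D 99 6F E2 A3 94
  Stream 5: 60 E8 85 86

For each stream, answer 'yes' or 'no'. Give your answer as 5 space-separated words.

Stream 1: decodes cleanly. VALID
Stream 2: decodes cleanly. VALID
Stream 3: error at byte offset 6. INVALID
Stream 4: decodes cleanly. VALID
Stream 5: decodes cleanly. VALID

Answer: yes yes no yes yes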